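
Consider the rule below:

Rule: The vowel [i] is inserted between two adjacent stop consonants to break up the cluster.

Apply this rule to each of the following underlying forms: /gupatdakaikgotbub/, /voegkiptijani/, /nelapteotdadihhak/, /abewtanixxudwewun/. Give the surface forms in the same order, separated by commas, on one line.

gupatidakaikigotibub, voegikipitijani, nelapiteotidadihhak, abewtanixxudwewun

/gupatdakaikgotbub/: /t/ and /d/ form a stop–stop cluster, so [i] is inserted between them. /k/ and /g/ form a stop–stop cluster, so [i] is inserted between them. /t/ and /b/ form a stop–stop cluster, so [i] is inserted between them. → [gupatidakaikigotibub].
/voegkiptijani/: /g/ and /k/ form a stop–stop cluster, so [i] is inserted between them. /p/ and /t/ form a stop–stop cluster, so [i] is inserted between them. → [voegikipitijani].
/nelapteotdadihhak/: /p/ and /t/ form a stop–stop cluster, so [i] is inserted between them. /t/ and /d/ form a stop–stop cluster, so [i] is inserted between them. → [nelapiteotidadihhak].
/abewtanixxudwewun/: the rule's environment is not met; surfaces unchanged as [abewtanixxudwewun].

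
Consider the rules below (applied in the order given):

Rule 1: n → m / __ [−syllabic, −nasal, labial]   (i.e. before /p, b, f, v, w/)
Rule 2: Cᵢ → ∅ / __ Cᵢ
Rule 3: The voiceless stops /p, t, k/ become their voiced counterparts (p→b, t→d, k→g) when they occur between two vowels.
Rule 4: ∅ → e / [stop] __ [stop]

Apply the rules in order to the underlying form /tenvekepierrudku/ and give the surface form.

temvegebierudeku

Rule 1 (nasal place assimilation): /n/ precedes the labial consonant /v/, so it assimilates in place to [m]. /tenvekepierrudku/ → temvekepierrudku.
Rule 2 (degemination): /rr/ is a geminate; the first /r/ deletes. /temvekepierrudku/ → temvekepierudku.
Rule 3 (intervocalic voicing): /k/ is a voiceless stop between vowels /e/ and /e/, so it voices to [g]. /p/ is a voiceless stop between vowels /e/ and /i/, so it voices to [b]. /temvekepierudku/ → temvegebierudku.
Rule 4 (stop-cluster e-epenthesis): /d/ and /k/ form a stop–stop cluster, so [e] is inserted between them. /temvegebierudku/ → temvegebierudeku.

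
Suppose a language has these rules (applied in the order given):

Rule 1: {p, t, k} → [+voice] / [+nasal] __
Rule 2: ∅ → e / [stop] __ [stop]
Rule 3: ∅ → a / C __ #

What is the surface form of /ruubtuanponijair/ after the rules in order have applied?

Rule 1 (post-nasal voicing): /p/ is a voiceless stop immediately after the nasal /n/, so it voices to [b]. /ruubtuanponijair/ → ruubtuanbonijair.
Rule 2 (stop-cluster e-epenthesis): /b/ and /t/ form a stop–stop cluster, so [e] is inserted between them. /ruubtuanbonijair/ → ruubetuanbonijair.
Rule 3 (final a-epenthesis): the form ends in the consonant /r/, so [a] is inserted word-finally. /ruubetuanbonijair/ → ruubetuanbonijaira.

ruubetuanbonijaira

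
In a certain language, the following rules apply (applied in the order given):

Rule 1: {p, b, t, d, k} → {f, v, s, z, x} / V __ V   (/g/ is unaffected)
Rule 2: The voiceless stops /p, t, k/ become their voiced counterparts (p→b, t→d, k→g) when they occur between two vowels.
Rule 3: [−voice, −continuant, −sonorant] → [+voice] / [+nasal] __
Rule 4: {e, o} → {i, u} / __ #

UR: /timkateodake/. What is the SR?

Rule 1 (intervocalic spirantization): /t/ is a stop between vowels /a/ and /e/, so it spirantizes to the fricative [s]. /d/ is a stop between vowels /o/ and /a/, so it spirantizes to the fricative [z]. /k/ is a stop between vowels /a/ and /e/, so it spirantizes to the fricative [x]. /timkateodake/ → timkaseozaxe.
Rule 2 (intervocalic voicing): no segment meets the environment; /timkaseozaxe/ is unchanged.
Rule 3 (post-nasal voicing): /k/ is a voiceless stop immediately after the nasal /m/, so it voices to [g]. /timkaseozaxe/ → timgaseozaxe.
Rule 4 (final vowel raising): /e/ is a mid vowel in word-final position, so it raises to [i]. /timgaseozaxe/ → timgaseozaxi.

timgaseozaxi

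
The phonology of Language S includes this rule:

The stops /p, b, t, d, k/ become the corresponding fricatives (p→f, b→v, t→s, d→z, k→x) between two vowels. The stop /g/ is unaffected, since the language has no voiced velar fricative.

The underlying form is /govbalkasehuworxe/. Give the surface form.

No segment of /govbalkasehuworxe/ meets the structural description of the rule, so the form surfaces unchanged.

govbalkasehuworxe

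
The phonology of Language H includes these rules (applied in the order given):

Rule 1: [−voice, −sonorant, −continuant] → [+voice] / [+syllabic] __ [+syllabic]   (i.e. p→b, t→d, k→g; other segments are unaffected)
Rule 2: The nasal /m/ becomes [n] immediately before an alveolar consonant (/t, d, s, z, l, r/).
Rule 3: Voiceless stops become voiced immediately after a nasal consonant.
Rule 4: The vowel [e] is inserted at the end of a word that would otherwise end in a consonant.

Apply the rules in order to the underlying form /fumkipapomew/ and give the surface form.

fumgibabomewe

Rule 1 (intervocalic voicing): /p/ is a voiceless stop between vowels /i/ and /a/, so it voices to [b]. /p/ is a voiceless stop between vowels /a/ and /o/, so it voices to [b]. /fumkipapomew/ → fumkibabomew.
Rule 2 (nasal place assimilation): no segment meets the environment; /fumkibabomew/ is unchanged.
Rule 3 (post-nasal voicing): /k/ is a voiceless stop immediately after the nasal /m/, so it voices to [g]. /fumkibabomew/ → fumgibabomew.
Rule 4 (final e-epenthesis): the form ends in the consonant /w/, so [e] is inserted word-finally. /fumgibabomew/ → fumgibabomewe.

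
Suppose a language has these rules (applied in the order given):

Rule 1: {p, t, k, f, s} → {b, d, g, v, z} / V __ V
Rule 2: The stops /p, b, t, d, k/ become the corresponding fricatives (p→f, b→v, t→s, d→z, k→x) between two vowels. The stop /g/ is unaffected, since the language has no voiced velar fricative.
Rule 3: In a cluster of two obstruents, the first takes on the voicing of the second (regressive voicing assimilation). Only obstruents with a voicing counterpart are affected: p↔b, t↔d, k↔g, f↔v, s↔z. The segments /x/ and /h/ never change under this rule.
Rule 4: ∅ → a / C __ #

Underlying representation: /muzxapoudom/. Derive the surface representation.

musxavouzoma

Rule 1 (intervocalic voicing): /p/ is a voiceless obstruent between vowels /a/ and /o/, so it voices to [b]. /muzxapoudom/ → muzxaboudom.
Rule 2 (intervocalic spirantization): /b/ is a stop between vowels /a/ and /o/, so it spirantizes to the fricative [v]. /d/ is a stop between vowels /u/ and /o/, so it spirantizes to the fricative [z]. /muzxaboudom/ → muzxavouzom.
Rule 3 (regressive voicing assimilation): /z/ precedes the voiceless obstruent /x/, so it devoices to [s] by assimilation. /muzxavouzom/ → musxavouzom.
Rule 4 (final a-epenthesis): the form ends in the consonant /m/, so [a] is inserted word-finally. /musxavouzom/ → musxavouzoma.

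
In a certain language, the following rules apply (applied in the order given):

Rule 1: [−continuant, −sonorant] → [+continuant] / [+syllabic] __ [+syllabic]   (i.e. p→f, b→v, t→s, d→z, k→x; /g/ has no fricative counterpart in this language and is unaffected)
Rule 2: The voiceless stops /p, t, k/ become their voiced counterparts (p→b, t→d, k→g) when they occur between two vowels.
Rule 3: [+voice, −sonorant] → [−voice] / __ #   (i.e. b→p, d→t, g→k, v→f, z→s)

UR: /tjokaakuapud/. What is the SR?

tjoxaaxuafut

Rule 1 (intervocalic spirantization): /k/ is a stop between vowels /o/ and /a/, so it spirantizes to the fricative [x]. /k/ is a stop between vowels /a/ and /u/, so it spirantizes to the fricative [x]. /p/ is a stop between vowels /a/ and /u/, so it spirantizes to the fricative [f]. /tjokaakuapud/ → tjoxaaxuafud.
Rule 2 (intervocalic voicing): no segment meets the environment; /tjoxaaxuafud/ is unchanged.
Rule 3 (final devoicing): /d/ is a voiced obstruent in word-final position, so it devoices to [t]. /tjoxaaxuafud/ → tjoxaaxuafut.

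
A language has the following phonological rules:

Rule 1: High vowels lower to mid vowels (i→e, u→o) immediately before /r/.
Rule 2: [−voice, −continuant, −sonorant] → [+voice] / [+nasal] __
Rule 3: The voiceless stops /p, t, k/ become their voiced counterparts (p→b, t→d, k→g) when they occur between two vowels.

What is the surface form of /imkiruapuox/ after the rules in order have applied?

Rule 1 (pre-rhotic lowering): /i/ is a high vowel immediately before /r/, so it lowers to [e]. /imkiruapuox/ → imkeruapuox.
Rule 2 (post-nasal voicing): /k/ is a voiceless stop immediately after the nasal /m/, so it voices to [g]. /imkeruapuox/ → imgeruapuox.
Rule 3 (intervocalic voicing): /p/ is a voiceless stop between vowels /a/ and /u/, so it voices to [b]. /imgeruapuox/ → imgeruabuox.

imgeruabuox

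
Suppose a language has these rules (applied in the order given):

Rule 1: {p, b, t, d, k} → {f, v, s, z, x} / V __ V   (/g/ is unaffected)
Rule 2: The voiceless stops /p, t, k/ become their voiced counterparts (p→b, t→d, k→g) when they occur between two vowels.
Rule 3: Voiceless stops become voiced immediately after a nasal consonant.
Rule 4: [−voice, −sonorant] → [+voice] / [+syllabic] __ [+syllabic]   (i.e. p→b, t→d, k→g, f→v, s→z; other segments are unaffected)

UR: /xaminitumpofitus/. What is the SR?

Rule 1 (intervocalic spirantization): /t/ is a stop between vowels /i/ and /u/, so it spirantizes to the fricative [s]. /t/ is a stop between vowels /i/ and /u/, so it spirantizes to the fricative [s]. /xaminitumpofitus/ → xaminisumpofisus.
Rule 2 (intervocalic voicing): no segment meets the environment; /xaminisumpofisus/ is unchanged.
Rule 3 (post-nasal voicing): /p/ is a voiceless stop immediately after the nasal /m/, so it voices to [b]. /xaminisumpofisus/ → xaminisumbofisus.
Rule 4 (intervocalic voicing): /s/ is a voiceless obstruent between vowels /i/ and /u/, so it voices to [z]. /f/ is a voiceless obstruent between vowels /o/ and /i/, so it voices to [v]. /s/ is a voiceless obstruent between vowels /i/ and /u/, so it voices to [z]. /xaminisumbofisus/ → xaminizumbovizus.

xaminizumbovizus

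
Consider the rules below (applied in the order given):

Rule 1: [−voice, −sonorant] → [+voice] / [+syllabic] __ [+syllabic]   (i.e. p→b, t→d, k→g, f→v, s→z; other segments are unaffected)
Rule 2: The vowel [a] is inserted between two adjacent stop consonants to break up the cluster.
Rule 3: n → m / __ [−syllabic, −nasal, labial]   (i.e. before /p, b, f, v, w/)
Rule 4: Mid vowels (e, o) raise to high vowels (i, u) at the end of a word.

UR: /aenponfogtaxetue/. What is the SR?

Rule 1 (intervocalic voicing): /t/ is a voiceless obstruent between vowels /e/ and /u/, so it voices to [d]. /aenponfogtaxetue/ → aenponfogtaxedue.
Rule 2 (stop-cluster a-epenthesis): /g/ and /t/ form a stop–stop cluster, so [a] is inserted between them. /aenponfogtaxedue/ → aenponfogataxedue.
Rule 3 (nasal place assimilation): /n/ precedes the labial consonant /p/, so it assimilates in place to [m]. /n/ precedes the labial consonant /f/, so it assimilates in place to [m]. /aenponfogataxedue/ → aempomfogataxedue.
Rule 4 (final vowel raising): /e/ is a mid vowel in word-final position, so it raises to [i]. /aempomfogataxedue/ → aempomfogataxedui.

aempomfogataxedui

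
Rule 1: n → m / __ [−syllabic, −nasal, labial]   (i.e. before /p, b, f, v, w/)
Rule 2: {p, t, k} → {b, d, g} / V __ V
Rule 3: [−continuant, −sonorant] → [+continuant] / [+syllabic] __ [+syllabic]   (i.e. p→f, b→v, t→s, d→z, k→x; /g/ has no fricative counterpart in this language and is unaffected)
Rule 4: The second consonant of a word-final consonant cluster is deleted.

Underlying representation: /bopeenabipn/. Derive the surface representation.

boveenavip

Rule 1 (nasal place assimilation): no segment meets the environment; /bopeenabipn/ is unchanged.
Rule 2 (intervocalic voicing): /p/ is a voiceless stop between vowels /o/ and /e/, so it voices to [b]. /bopeenabipn/ → bobeenabipn.
Rule 3 (intervocalic spirantization): /b/ is a stop between vowels /o/ and /e/, so it spirantizes to the fricative [v]. /b/ is a stop between vowels /a/ and /i/, so it spirantizes to the fricative [v]. /bobeenabipn/ → boveenavipn.
Rule 4 (final cluster simplification): /n/ is the second consonant of a word-final cluster /pn/, so it deletes. /boveenavipn/ → boveenavip.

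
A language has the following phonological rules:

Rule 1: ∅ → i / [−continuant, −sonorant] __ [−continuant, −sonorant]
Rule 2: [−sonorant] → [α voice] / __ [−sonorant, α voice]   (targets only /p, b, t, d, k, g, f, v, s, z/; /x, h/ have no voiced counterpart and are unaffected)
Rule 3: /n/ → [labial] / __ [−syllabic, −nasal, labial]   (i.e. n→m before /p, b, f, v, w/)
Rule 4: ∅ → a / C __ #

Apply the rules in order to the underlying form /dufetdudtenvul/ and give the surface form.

dufetiduditemvula

Rule 1 (stop-cluster i-epenthesis): /t/ and /d/ form a stop–stop cluster, so [i] is inserted between them. /d/ and /t/ form a stop–stop cluster, so [i] is inserted between them. /dufetdudtenvul/ → dufetiduditenvul.
Rule 2 (regressive voicing assimilation): no segment meets the environment; /dufetiduditenvul/ is unchanged.
Rule 3 (nasal place assimilation): /n/ precedes the labial consonant /v/, so it assimilates in place to [m]. /dufetiduditenvul/ → dufetiduditemvul.
Rule 4 (final a-epenthesis): the form ends in the consonant /l/, so [a] is inserted word-finally. /dufetiduditemvul/ → dufetiduditemvula.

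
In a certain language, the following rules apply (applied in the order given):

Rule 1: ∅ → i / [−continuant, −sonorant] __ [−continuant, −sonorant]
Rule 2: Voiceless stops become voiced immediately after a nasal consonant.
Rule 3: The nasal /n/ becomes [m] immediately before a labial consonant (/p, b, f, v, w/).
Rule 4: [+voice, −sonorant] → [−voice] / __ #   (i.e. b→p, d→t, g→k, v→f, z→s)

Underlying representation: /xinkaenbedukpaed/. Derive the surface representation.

Rule 1 (stop-cluster i-epenthesis): /k/ and /p/ form a stop–stop cluster, so [i] is inserted between them. /xinkaenbedukpaed/ → xinkaenbedukipaed.
Rule 2 (post-nasal voicing): /k/ is a voiceless stop immediately after the nasal /n/, so it voices to [g]. /xinkaenbedukipaed/ → xingaenbedukipaed.
Rule 3 (nasal place assimilation): /n/ precedes the labial consonant /b/, so it assimilates in place to [m]. /xingaenbedukipaed/ → xingaembedukipaed.
Rule 4 (final devoicing): /d/ is a voiced obstruent in word-final position, so it devoices to [t]. /xingaembedukipaed/ → xingaembedukipaet.

xingaembedukipaet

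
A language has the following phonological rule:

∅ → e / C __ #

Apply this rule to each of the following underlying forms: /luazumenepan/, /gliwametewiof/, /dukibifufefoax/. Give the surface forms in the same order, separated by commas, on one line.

luazumenepane, gliwametewiofe, dukibifufefoaxe

/luazumenepan/: the form ends in the consonant /n/, so [e] is inserted word-finally. → [luazumenepane].
/gliwametewiof/: the form ends in the consonant /f/, so [e] is inserted word-finally. → [gliwametewiofe].
/dukibifufefoax/: the form ends in the consonant /x/, so [e] is inserted word-finally. → [dukibifufefoaxe].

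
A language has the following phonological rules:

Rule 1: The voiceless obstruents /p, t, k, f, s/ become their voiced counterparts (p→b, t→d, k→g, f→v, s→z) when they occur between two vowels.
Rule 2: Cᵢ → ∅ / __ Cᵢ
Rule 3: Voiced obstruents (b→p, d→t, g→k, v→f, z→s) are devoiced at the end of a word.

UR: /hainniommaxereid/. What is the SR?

hainiomaxereit

Rule 1 (intervocalic voicing): no segment meets the environment; /hainniommaxereid/ is unchanged.
Rule 2 (degemination): /nn/ is a geminate; the first /n/ deletes. /mm/ is a geminate; the first /m/ deletes. /hainniommaxereid/ → hainiomaxereid.
Rule 3 (final devoicing): /d/ is a voiced obstruent in word-final position, so it devoices to [t]. /hainiomaxereid/ → hainiomaxereit.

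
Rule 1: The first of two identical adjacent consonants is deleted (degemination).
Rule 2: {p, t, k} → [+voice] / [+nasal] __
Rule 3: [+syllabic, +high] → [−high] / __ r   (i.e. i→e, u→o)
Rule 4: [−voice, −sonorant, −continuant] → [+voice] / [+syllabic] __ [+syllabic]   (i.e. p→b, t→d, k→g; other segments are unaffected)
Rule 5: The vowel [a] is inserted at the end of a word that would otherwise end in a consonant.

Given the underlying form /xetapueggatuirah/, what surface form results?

xedabuegadueraha

Rule 1 (degemination): /gg/ is a geminate; the first /g/ deletes. /xetapueggatuirah/ → xetapuegatuirah.
Rule 2 (post-nasal voicing): no segment meets the environment; /xetapuegatuirah/ is unchanged.
Rule 3 (pre-rhotic lowering): /i/ is a high vowel immediately before /r/, so it lowers to [e]. /xetapuegatuirah/ → xetapuegatuerah.
Rule 4 (intervocalic voicing): /t/ is a voiceless stop between vowels /e/ and /a/, so it voices to [d]. /p/ is a voiceless stop between vowels /a/ and /u/, so it voices to [b]. /t/ is a voiceless stop between vowels /a/ and /u/, so it voices to [d]. /xetapuegatuerah/ → xedabuegaduerah.
Rule 5 (final a-epenthesis): the form ends in the consonant /h/, so [a] is inserted word-finally. /xedabuegaduerah/ → xedabuegadueraha.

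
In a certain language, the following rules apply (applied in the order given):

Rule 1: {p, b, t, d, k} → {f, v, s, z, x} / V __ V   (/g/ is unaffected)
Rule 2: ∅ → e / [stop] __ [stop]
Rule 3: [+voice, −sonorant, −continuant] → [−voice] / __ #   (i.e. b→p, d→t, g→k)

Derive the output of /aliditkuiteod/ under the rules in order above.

alizitekuiseot

Rule 1 (intervocalic spirantization): /d/ is a stop between vowels /i/ and /i/, so it spirantizes to the fricative [z]. /t/ is a stop between vowels /i/ and /e/, so it spirantizes to the fricative [s]. /aliditkuiteod/ → alizitkuiseod.
Rule 2 (stop-cluster e-epenthesis): /t/ and /k/ form a stop–stop cluster, so [e] is inserted between them. /alizitkuiseod/ → alizitekuiseod.
Rule 3 (final devoicing): /d/ is a voiced stop in word-final position, so it devoices to [t]. /alizitekuiseod/ → alizitekuiseot.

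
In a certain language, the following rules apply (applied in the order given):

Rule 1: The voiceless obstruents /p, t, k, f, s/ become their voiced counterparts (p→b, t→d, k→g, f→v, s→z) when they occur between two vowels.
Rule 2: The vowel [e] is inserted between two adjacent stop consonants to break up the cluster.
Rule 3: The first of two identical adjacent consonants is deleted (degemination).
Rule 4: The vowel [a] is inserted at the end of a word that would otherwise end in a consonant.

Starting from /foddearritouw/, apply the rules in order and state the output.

Rule 1 (intervocalic voicing): /t/ is a voiceless obstruent between vowels /i/ and /o/, so it voices to [d]. /foddearritouw/ → foddearridouw.
Rule 2 (stop-cluster e-epenthesis): /d/ and /d/ form a stop–stop cluster, so [e] is inserted between them. /foddearridouw/ → fodedearridouw.
Rule 3 (degemination): /rr/ is a geminate; the first /r/ deletes. /fodedearridouw/ → fodedearidouw.
Rule 4 (final a-epenthesis): the form ends in the consonant /w/, so [a] is inserted word-finally. /fodedearidouw/ → fodedearidouwa.

fodedearidouwa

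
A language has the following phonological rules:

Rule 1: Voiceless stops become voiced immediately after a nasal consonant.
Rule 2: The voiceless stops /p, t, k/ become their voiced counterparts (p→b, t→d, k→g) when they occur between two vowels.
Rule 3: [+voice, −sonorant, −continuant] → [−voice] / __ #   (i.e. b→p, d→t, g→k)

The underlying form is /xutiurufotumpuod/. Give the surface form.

Rule 1 (post-nasal voicing): /p/ is a voiceless stop immediately after the nasal /m/, so it voices to [b]. /xutiurufotumpuod/ → xutiurufotumbuod.
Rule 2 (intervocalic voicing): /t/ is a voiceless stop between vowels /u/ and /i/, so it voices to [d]. /t/ is a voiceless stop between vowels /o/ and /u/, so it voices to [d]. /xutiurufotumbuod/ → xudiurufodumbuod.
Rule 3 (final devoicing): /d/ is a voiced stop in word-final position, so it devoices to [t]. /xudiurufodumbuod/ → xudiurufodumbuot.

xudiurufodumbuot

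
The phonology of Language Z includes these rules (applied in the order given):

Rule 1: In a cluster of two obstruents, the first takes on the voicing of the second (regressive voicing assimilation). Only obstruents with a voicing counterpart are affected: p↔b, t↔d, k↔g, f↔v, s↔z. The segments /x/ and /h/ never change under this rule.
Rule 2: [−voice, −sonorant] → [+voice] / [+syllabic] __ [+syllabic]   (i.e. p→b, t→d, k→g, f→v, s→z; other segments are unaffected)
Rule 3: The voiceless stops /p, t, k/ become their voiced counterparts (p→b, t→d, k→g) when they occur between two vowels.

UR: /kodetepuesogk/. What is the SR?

kodedebuezokk

Rule 1 (regressive voicing assimilation): /g/ precedes the voiceless obstruent /k/, so it devoices to [k] by assimilation. /kodetepuesogk/ → kodetepuesokk.
Rule 2 (intervocalic voicing): /t/ is a voiceless obstruent between vowels /e/ and /e/, so it voices to [d]. /p/ is a voiceless obstruent between vowels /e/ and /u/, so it voices to [b]. /s/ is a voiceless obstruent between vowels /e/ and /o/, so it voices to [z]. /kodetepuesokk/ → kodedebuezokk.
Rule 3 (intervocalic voicing): no segment meets the environment; /kodedebuezokk/ is unchanged.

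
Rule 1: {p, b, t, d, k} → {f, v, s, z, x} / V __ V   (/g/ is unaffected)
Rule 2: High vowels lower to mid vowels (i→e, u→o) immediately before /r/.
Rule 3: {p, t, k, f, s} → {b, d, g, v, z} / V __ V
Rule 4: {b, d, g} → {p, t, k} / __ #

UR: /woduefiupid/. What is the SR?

wozueviuvit

Rule 1 (intervocalic spirantization): /d/ is a stop between vowels /o/ and /u/, so it spirantizes to the fricative [z]. /p/ is a stop between vowels /u/ and /i/, so it spirantizes to the fricative [f]. /woduefiupid/ → wozuefiufid.
Rule 2 (pre-rhotic lowering): no segment meets the environment; /wozuefiufid/ is unchanged.
Rule 3 (intervocalic voicing): /f/ is a voiceless obstruent between vowels /e/ and /i/, so it voices to [v]. /f/ is a voiceless obstruent between vowels /u/ and /i/, so it voices to [v]. /wozuefiufid/ → wozueviuvid.
Rule 4 (final devoicing): /d/ is a voiced stop in word-final position, so it devoices to [t]. /wozueviuvid/ → wozueviuvit.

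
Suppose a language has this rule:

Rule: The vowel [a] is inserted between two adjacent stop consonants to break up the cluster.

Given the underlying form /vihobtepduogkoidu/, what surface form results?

vihobatepaduogakoidu

/b/ and /t/ form a stop–stop cluster, so [a] is inserted between them.
/p/ and /d/ form a stop–stop cluster, so [a] is inserted between them.
/g/ and /k/ form a stop–stop cluster, so [a] is inserted between them.
Surface form: [vihobatepaduogakoidu].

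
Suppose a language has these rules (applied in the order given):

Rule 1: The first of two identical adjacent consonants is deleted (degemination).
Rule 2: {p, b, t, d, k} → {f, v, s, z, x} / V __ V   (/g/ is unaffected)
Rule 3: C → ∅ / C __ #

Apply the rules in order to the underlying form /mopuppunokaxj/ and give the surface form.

mofufunoxax

Rule 1 (degemination): /pp/ is a geminate; the first /p/ deletes. /mopuppunokaxj/ → mopupunokaxj.
Rule 2 (intervocalic spirantization): /p/ is a stop between vowels /o/ and /u/, so it spirantizes to the fricative [f]. /p/ is a stop between vowels /u/ and /u/, so it spirantizes to the fricative [f]. /k/ is a stop between vowels /o/ and /a/, so it spirantizes to the fricative [x]. /mopupunokaxj/ → mofufunoxaxj.
Rule 3 (final cluster simplification): /j/ is the second consonant of a word-final cluster /xj/, so it deletes. /mofufunoxaxj/ → mofufunoxax.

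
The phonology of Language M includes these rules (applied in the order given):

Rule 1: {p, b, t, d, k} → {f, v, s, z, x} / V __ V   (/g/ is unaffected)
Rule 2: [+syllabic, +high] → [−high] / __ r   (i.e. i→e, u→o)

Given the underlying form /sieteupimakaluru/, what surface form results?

sieseufimaxaloru

Rule 1 (intervocalic spirantization): /t/ is a stop between vowels /e/ and /e/, so it spirantizes to the fricative [s]. /p/ is a stop between vowels /u/ and /i/, so it spirantizes to the fricative [f]. /k/ is a stop between vowels /a/ and /a/, so it spirantizes to the fricative [x]. /sieteupimakaluru/ → sieseufimaxaluru.
Rule 2 (pre-rhotic lowering): /u/ is a high vowel immediately before /r/, so it lowers to [o]. /sieseufimaxaluru/ → sieseufimaxaloru.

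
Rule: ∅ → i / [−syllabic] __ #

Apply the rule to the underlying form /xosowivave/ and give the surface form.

No segment of /xosowivave/ meets the structural description of the rule, so the form surfaces unchanged.

xosowivave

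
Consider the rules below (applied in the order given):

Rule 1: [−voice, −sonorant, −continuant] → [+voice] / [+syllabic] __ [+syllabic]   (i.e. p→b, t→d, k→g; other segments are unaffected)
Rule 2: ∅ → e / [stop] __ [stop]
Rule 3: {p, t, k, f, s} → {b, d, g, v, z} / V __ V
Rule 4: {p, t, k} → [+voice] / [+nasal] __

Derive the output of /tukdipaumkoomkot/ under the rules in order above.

tugedibaumgoomgot

Rule 1 (intervocalic voicing): /p/ is a voiceless stop between vowels /i/ and /a/, so it voices to [b]. /tukdipaumkoomkot/ → tukdibaumkoomkot.
Rule 2 (stop-cluster e-epenthesis): /k/ and /d/ form a stop–stop cluster, so [e] is inserted between them. /tukdibaumkoomkot/ → tukedibaumkoomkot.
Rule 3 (intervocalic voicing): /k/ is a voiceless obstruent between vowels /u/ and /e/, so it voices to [g]. /tukedibaumkoomkot/ → tugedibaumkoomkot.
Rule 4 (post-nasal voicing): /k/ is a voiceless stop immediately after the nasal /m/, so it voices to [g]. /k/ is a voiceless stop immediately after the nasal /m/, so it voices to [g]. /tugedibaumkoomkot/ → tugedibaumgoomgot.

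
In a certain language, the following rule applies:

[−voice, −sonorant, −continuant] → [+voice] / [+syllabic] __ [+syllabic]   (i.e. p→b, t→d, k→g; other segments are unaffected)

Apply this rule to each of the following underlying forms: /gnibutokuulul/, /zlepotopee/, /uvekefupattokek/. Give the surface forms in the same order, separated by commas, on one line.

/gnibutokuulul/: /t/ is a voiceless stop between vowels /u/ and /o/, so it voices to [d]. /k/ is a voiceless stop between vowels /o/ and /u/, so it voices to [g]. → [gnibudoguulul].
/zlepotopee/: /p/ is a voiceless stop between vowels /e/ and /o/, so it voices to [b]. /t/ is a voiceless stop between vowels /o/ and /o/, so it voices to [d]. /p/ is a voiceless stop between vowels /o/ and /e/, so it voices to [b]. → [zlebodobee].
/uvekefupattokek/: /k/ is a voiceless stop between vowels /e/ and /e/, so it voices to [g]. /p/ is a voiceless stop between vowels /u/ and /a/, so it voices to [b]. /k/ is a voiceless stop between vowels /o/ and /e/, so it voices to [g]. → [uvegefubattogek].

gnibudoguulul, zlebodobee, uvegefubattogek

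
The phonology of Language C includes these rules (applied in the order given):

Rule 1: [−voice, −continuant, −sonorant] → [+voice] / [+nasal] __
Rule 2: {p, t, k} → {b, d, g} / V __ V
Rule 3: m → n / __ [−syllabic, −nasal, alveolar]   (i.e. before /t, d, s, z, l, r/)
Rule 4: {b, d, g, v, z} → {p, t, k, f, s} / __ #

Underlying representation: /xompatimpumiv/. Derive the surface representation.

xombadimbumif

Rule 1 (post-nasal voicing): /p/ is a voiceless stop immediately after the nasal /m/, so it voices to [b]. /p/ is a voiceless stop immediately after the nasal /m/, so it voices to [b]. /xompatimpumiv/ → xombatimbumiv.
Rule 2 (intervocalic voicing): /t/ is a voiceless stop between vowels /a/ and /i/, so it voices to [d]. /xombatimbumiv/ → xombadimbumiv.
Rule 3 (nasal place assimilation): no segment meets the environment; /xombadimbumiv/ is unchanged.
Rule 4 (final devoicing): /v/ is a voiced obstruent in word-final position, so it devoices to [f]. /xombadimbumiv/ → xombadimbumif.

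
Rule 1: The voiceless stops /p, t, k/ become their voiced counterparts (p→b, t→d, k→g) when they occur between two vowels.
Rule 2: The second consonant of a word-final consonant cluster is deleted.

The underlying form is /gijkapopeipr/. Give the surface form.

gijkabobeip

Rule 1 (intervocalic voicing): /p/ is a voiceless stop between vowels /a/ and /o/, so it voices to [b]. /p/ is a voiceless stop between vowels /o/ and /e/, so it voices to [b]. /gijkapopeipr/ → gijkabobeipr.
Rule 2 (final cluster simplification): /r/ is the second consonant of a word-final cluster /pr/, so it deletes. /gijkabobeipr/ → gijkabobeip.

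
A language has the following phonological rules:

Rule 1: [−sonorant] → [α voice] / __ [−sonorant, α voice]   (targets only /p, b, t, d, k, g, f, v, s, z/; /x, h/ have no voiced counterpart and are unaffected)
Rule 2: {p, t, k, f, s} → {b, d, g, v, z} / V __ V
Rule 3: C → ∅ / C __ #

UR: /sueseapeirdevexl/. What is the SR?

suezeabeirdevex

Rule 1 (regressive voicing assimilation): no segment meets the environment; /sueseapeirdevexl/ is unchanged.
Rule 2 (intervocalic voicing): /s/ is a voiceless obstruent between vowels /e/ and /e/, so it voices to [z]. /p/ is a voiceless obstruent between vowels /a/ and /e/, so it voices to [b]. /sueseapeirdevexl/ → suezeabeirdevexl.
Rule 3 (final cluster simplification): /l/ is the second consonant of a word-final cluster /xl/, so it deletes. /suezeabeirdevexl/ → suezeabeirdevex.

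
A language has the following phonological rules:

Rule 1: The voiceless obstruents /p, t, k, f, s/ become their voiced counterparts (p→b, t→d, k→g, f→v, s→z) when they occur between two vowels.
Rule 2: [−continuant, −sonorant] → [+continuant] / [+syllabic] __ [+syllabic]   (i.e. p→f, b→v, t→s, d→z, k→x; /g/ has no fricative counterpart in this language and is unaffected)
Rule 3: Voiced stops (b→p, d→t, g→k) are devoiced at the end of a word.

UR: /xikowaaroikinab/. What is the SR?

Rule 1 (intervocalic voicing): /k/ is a voiceless obstruent between vowels /i/ and /o/, so it voices to [g]. /k/ is a voiceless obstruent between vowels /i/ and /i/, so it voices to [g]. /xikowaaroikinab/ → xigowaaroiginab.
Rule 2 (intervocalic spirantization): no segment meets the environment; /xigowaaroiginab/ is unchanged.
Rule 3 (final devoicing): /b/ is a voiced stop in word-final position, so it devoices to [p]. /xigowaaroiginab/ → xigowaaroiginap.

xigowaaroiginap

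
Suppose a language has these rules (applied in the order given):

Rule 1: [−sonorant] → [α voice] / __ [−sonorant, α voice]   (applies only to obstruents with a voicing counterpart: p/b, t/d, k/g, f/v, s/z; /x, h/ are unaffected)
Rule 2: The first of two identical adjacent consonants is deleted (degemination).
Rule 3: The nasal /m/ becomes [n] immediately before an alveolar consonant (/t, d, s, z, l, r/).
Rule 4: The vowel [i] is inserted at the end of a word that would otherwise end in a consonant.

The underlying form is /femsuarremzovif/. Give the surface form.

Rule 1 (regressive voicing assimilation): no segment meets the environment; /femsuarremzovif/ is unchanged.
Rule 2 (degemination): /rr/ is a geminate; the first /r/ deletes. /femsuarremzovif/ → femsuaremzovif.
Rule 3 (nasal place assimilation): /m/ precedes the alveolar consonant /s/, so it assimilates in place to [n]. /m/ precedes the alveolar consonant /z/, so it assimilates in place to [n]. /femsuaremzovif/ → fensuarenzovif.
Rule 4 (final i-epenthesis): the form ends in the consonant /f/, so [i] is inserted word-finally. /fensuarenzovif/ → fensuarenzovifi.

fensuarenzovifi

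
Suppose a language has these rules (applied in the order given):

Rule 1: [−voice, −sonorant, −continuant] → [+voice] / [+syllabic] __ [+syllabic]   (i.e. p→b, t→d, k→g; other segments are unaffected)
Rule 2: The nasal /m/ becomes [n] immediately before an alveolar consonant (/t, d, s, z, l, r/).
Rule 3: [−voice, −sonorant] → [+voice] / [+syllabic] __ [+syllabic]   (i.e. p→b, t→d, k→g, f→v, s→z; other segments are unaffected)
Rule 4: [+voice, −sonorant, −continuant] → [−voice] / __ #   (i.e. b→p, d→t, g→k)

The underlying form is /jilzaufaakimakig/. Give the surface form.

Rule 1 (intervocalic voicing): /k/ is a voiceless stop between vowels /a/ and /i/, so it voices to [g]. /k/ is a voiceless stop between vowels /a/ and /i/, so it voices to [g]. /jilzaufaakimakig/ → jilzaufaagimagig.
Rule 2 (nasal place assimilation): no segment meets the environment; /jilzaufaagimagig/ is unchanged.
Rule 3 (intervocalic voicing): /f/ is a voiceless obstruent between vowels /u/ and /a/, so it voices to [v]. /jilzaufaagimagig/ → jilzauvaagimagig.
Rule 4 (final devoicing): /g/ is a voiced stop in word-final position, so it devoices to [k]. /jilzauvaagimagig/ → jilzauvaagimagik.

jilzauvaagimagik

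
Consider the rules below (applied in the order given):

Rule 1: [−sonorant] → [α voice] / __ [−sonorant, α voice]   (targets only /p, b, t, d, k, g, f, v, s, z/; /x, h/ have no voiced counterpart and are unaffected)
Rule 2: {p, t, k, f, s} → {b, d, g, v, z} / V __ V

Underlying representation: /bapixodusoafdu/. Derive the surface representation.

Rule 1 (regressive voicing assimilation): /f/ precedes the voiced obstruent /d/, so it voices to [v] by assimilation. /bapixodusoafdu/ → bapixodusoavdu.
Rule 2 (intervocalic voicing): /p/ is a voiceless obstruent between vowels /a/ and /i/, so it voices to [b]. /s/ is a voiceless obstruent between vowels /u/ and /o/, so it voices to [z]. /bapixodusoavdu/ → babixoduzoavdu.

babixoduzoavdu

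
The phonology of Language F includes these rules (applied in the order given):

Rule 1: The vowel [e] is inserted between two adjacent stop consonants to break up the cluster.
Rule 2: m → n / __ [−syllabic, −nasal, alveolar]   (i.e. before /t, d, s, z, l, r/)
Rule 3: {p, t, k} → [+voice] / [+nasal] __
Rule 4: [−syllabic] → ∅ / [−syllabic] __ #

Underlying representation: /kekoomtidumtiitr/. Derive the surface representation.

kekoondidundiit

Rule 1 (stop-cluster e-epenthesis): no segment meets the environment; /kekoomtidumtiitr/ is unchanged.
Rule 2 (nasal place assimilation): /m/ precedes the alveolar consonant /t/, so it assimilates in place to [n]. /m/ precedes the alveolar consonant /t/, so it assimilates in place to [n]. /kekoomtidumtiitr/ → kekoontiduntiitr.
Rule 3 (post-nasal voicing): /t/ is a voiceless stop immediately after the nasal /n/, so it voices to [d]. /t/ is a voiceless stop immediately after the nasal /n/, so it voices to [d]. /kekoontiduntiitr/ → kekoondidundiitr.
Rule 4 (final cluster simplification): /r/ is the second consonant of a word-final cluster /tr/, so it deletes. /kekoondidundiitr/ → kekoondidundiit.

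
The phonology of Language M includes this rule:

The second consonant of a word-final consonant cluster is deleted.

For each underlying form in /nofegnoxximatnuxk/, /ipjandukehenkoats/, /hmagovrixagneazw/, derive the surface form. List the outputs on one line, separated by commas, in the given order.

/nofegnoxximatnuxk/: /k/ is the second consonant of a word-final cluster /xk/, so it deletes. → [nofegnoxximatnux].
/ipjandukehenkoats/: /s/ is the second consonant of a word-final cluster /ts/, so it deletes. → [ipjandukehenkoat].
/hmagovrixagneazw/: /w/ is the second consonant of a word-final cluster /zw/, so it deletes. → [hmagovrixagneaz].

nofegnoxximatnux, ipjandukehenkoat, hmagovrixagneaz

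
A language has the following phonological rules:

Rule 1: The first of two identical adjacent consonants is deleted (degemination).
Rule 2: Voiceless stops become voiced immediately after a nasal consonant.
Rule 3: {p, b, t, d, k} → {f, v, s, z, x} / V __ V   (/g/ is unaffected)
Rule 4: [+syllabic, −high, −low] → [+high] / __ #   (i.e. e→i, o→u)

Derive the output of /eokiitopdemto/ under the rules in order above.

Rule 1 (degemination): no segment meets the environment; /eokiitopdemto/ is unchanged.
Rule 2 (post-nasal voicing): /t/ is a voiceless stop immediately after the nasal /m/, so it voices to [d]. /eokiitopdemto/ → eokiitopdemdo.
Rule 3 (intervocalic spirantization): /k/ is a stop between vowels /o/ and /i/, so it spirantizes to the fricative [x]. /t/ is a stop between vowels /i/ and /o/, so it spirantizes to the fricative [s]. /eokiitopdemdo/ → eoxiisopdemdo.
Rule 4 (final vowel raising): /o/ is a mid vowel in word-final position, so it raises to [u]. /eoxiisopdemdo/ → eoxiisopdemdu.

eoxiisopdemdu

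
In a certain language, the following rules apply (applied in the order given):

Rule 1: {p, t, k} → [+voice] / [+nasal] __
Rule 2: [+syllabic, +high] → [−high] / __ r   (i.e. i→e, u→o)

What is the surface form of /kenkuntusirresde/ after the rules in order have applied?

kengunduserresde

Rule 1 (post-nasal voicing): /k/ is a voiceless stop immediately after the nasal /n/, so it voices to [g]. /t/ is a voiceless stop immediately after the nasal /n/, so it voices to [d]. /kenkuntusirresde/ → kengundusirresde.
Rule 2 (pre-rhotic lowering): /i/ is a high vowel immediately before /r/, so it lowers to [e]. /kengundusirresde/ → kengunduserresde.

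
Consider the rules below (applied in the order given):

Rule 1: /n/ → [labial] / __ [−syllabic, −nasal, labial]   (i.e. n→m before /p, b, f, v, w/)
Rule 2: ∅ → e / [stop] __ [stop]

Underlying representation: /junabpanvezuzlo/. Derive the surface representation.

Rule 1 (nasal place assimilation): /n/ precedes the labial consonant /v/, so it assimilates in place to [m]. /junabpanvezuzlo/ → junabpamvezuzlo.
Rule 2 (stop-cluster e-epenthesis): /b/ and /p/ form a stop–stop cluster, so [e] is inserted between them. /junabpamvezuzlo/ → junabepamvezuzlo.

junabepamvezuzlo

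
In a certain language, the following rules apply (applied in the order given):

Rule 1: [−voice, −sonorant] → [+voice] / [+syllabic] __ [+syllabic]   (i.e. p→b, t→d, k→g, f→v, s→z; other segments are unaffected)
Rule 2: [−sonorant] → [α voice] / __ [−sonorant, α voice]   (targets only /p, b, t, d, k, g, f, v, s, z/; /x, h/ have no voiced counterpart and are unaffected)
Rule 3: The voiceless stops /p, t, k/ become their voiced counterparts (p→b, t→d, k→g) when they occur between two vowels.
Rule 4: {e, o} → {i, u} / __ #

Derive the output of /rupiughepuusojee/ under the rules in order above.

rubiukhebuuzojei

Rule 1 (intervocalic voicing): /p/ is a voiceless obstruent between vowels /u/ and /i/, so it voices to [b]. /p/ is a voiceless obstruent between vowels /e/ and /u/, so it voices to [b]. /s/ is a voiceless obstruent between vowels /u/ and /o/, so it voices to [z]. /rupiughepuusojee/ → rubiughebuuzojee.
Rule 2 (regressive voicing assimilation): /g/ precedes the voiceless obstruent /h/, so it devoices to [k] by assimilation. /rubiughebuuzojee/ → rubiukhebuuzojee.
Rule 3 (intervocalic voicing): no segment meets the environment; /rubiukhebuuzojee/ is unchanged.
Rule 4 (final vowel raising): /e/ is a mid vowel in word-final position, so it raises to [i]. /rubiukhebuuzojee/ → rubiukhebuuzojei.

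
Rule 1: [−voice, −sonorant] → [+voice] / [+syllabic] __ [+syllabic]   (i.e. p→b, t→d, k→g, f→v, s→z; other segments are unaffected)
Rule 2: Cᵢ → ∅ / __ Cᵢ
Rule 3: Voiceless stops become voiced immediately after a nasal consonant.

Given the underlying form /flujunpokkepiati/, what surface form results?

Rule 1 (intervocalic voicing): /p/ is a voiceless obstruent between vowels /e/ and /i/, so it voices to [b]. /t/ is a voiceless obstruent between vowels /a/ and /i/, so it voices to [d]. /flujunpokkepiati/ → flujunpokkebiadi.
Rule 2 (degemination): /kk/ is a geminate; the first /k/ deletes. /flujunpokkebiadi/ → flujunpokebiadi.
Rule 3 (post-nasal voicing): /p/ is a voiceless stop immediately after the nasal /n/, so it voices to [b]. /flujunpokebiadi/ → flujunbokebiadi.

flujunbokebiadi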